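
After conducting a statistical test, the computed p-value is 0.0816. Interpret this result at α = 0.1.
Since p = 0.0816 < α = 0.1, reject H₀.
There is sufficient evidence to reject the null hypothesis; the result is statistically significant at the 0.1 level.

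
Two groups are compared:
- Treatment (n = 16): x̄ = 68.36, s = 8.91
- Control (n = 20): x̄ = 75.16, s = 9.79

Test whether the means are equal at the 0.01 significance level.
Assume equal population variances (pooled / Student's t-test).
Student's two-sample t-test (equal variances):
H₀: μ₁ = μ₂
H₁: μ₁ ≠ μ₂
df = n₁ + n₂ - 2 = 34
Pooled variance s_p² = [(n₁-1)s₁² + (n₂-1)s₂²] / (n₁ + n₂ - 2) = [(15)(8.91²) + (19)(9.79²)] / 34 = 88.5841
SE = √(s_p²(1/n₁ + 1/n₂)) = √(88.5841 × (1/16 + 1/20)) = 3.1569
t = (x̄₁ - x̄₂) / SE = (68.36 - 75.16) / 3.1569 = -6.80 / 3.1569 = -2.154
p-value = 0.0384

Since p-value > α = 0.01, we fail to reject H₀.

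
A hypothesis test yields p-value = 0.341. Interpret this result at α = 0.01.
Since p = 0.341 > α = 0.01, fail to reject H₀.
There is insufficient evidence to reject the null hypothesis; the result is not statistically significant at the 0.01 level.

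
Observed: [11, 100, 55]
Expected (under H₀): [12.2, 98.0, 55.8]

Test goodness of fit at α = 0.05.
Chi-square goodness of fit test:
H₀: observed counts match expected distribution
H₁: observed counts differ from expected distribution
df = k - 1 = 2
χ² = Σ(O - E)²/E
   = (11 - 12.2)²/12.2 + (100 - 98.0)²/98.0 + (55 - 55.8)²/55.8
   = 0.118 + 0.041 + 0.011
   = 0.17
p-value = 0.9184

Since p-value > α = 0.05, we fail to reject H₀.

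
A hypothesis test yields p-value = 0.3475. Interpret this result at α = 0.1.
Since p = 0.3475 > α = 0.1, fail to reject H₀.
There is insufficient evidence to reject the null hypothesis; the result is not statistically significant at the 0.1 level.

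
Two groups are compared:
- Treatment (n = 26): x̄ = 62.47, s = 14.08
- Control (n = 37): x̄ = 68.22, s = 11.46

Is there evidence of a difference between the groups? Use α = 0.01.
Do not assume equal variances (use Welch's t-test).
Welch's two-sample t-test:
H₀: μ₁ = μ₂
H₁: μ₁ ≠ μ₂
s₁²/n₁ = 14.08²/26 = 7.6249,  s₂²/n₂ = 11.46²/37 = 3.5495
SE = √(s₁²/n₁ + s₂²/n₂) = √(7.6249 + 3.5495) = 3.3428
df (Welch-Satterthwaite) = (s₁²/n₁ + s₂²/n₂)² / [(s₁²/n₁)²/(n₁-1) + (s₂²/n₂)²/(n₂-1)] ≈ 46.67
t = (x̄₁ - x̄₂) / SE = (62.47 - 68.22) / 3.3428 = -5.75 / 3.3428 = -1.720
p-value = 0.0920

Since p-value > α = 0.01, we fail to reject H₀.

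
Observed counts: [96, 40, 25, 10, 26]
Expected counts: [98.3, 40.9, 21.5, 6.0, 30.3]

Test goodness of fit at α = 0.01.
Chi-square goodness of fit test:
H₀: observed counts match expected distribution
H₁: observed counts differ from expected distribution
df = k - 1 = 4
χ² = Σ(O - E)²/E
   = (96 - 98.3)²/98.3 + (40 - 40.9)²/40.9 + (25 - 21.5)²/21.5 + (10 - 6.0)²/6.0 + (26 - 30.3)²/30.3
   = 0.054 + 0.020 + 0.570 + 2.667 + 0.610
   = 3.92
p-value = 0.4169

Since p-value > α = 0.01, we fail to reject H₀.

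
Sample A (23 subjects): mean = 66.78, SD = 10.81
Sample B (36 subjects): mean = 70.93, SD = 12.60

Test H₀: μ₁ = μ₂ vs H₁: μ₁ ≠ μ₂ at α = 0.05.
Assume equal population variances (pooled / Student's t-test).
Student's two-sample t-test (equal variances):
H₀: μ₁ = μ₂
H₁: μ₁ ≠ μ₂
df = n₁ + n₂ - 2 = 57
Pooled variance s_p² = [(n₁-1)s₁² + (n₂-1)s₂²] / (n₁ + n₂ - 2) = [(22)(10.81²) + (35)(12.60²)] / 57 = 142.5866
SE = √(s_p²(1/n₁ + 1/n₂)) = √(142.5866 × (1/23 + 1/36)) = 3.1875
t = (x̄₁ - x̄₂) / SE = (66.78 - 70.93) / 3.1875 = -4.15 / 3.1875 = -1.302
p-value = 0.1982

Since p-value > α = 0.05, we fail to reject H₀.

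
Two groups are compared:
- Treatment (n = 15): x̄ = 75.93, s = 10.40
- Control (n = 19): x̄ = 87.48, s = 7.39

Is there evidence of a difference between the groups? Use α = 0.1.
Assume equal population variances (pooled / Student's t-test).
Student's two-sample t-test (equal variances):
H₀: μ₁ = μ₂
H₁: μ₁ ≠ μ₂
df = n₁ + n₂ - 2 = 32
Pooled variance s_p² = [(n₁-1)s₁² + (n₂-1)s₂²] / (n₁ + n₂ - 2) = [(14)(10.40²) + (18)(7.39²)] / 32 = 78.0393
SE = √(s_p²(1/n₁ + 1/n₂)) = √(78.0393 × (1/15 + 1/19)) = 3.0512
t = (x̄₁ - x̄₂) / SE = (75.93 - 87.48) / 3.0512 = -11.55 / 3.0512 = -3.785
p-value = 0.0006

Since p-value < α = 0.1, we reject H₀.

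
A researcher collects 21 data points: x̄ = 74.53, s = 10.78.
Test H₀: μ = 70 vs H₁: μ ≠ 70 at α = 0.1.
One-sample t-test:
H₀: μ = 70
H₁: μ ≠ 70
df = n - 1 = 20
t = (x̄ - μ₀) / (s/√n) = (74.53 - 70) / (10.78/√21) = 1.926
p-value = 0.0685

Since p-value < α = 0.1, we reject H₀.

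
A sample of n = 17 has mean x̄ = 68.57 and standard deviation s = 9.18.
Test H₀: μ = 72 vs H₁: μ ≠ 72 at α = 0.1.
One-sample t-test:
H₀: μ = 72
H₁: μ ≠ 72
df = n - 1 = 16
t = (x̄ - μ₀) / (s/√n) = (68.57 - 72) / (9.18/√17) = -1.541
p-value = 0.1430

Since p-value > α = 0.1, we fail to reject H₀.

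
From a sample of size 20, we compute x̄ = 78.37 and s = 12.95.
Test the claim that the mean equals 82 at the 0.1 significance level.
One-sample t-test:
H₀: μ = 82
H₁: μ ≠ 82
df = n - 1 = 19
t = (x̄ - μ₀) / (s/√n) = (78.37 - 82) / (12.95/√20) = -1.254
p-value = 0.2252

Since p-value > α = 0.1, we fail to reject H₀.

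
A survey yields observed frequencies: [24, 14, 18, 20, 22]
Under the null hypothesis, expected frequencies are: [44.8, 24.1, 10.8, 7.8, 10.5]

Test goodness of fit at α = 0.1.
Chi-square goodness of fit test:
H₀: observed counts match expected distribution
H₁: observed counts differ from expected distribution
df = k - 1 = 4
χ² = Σ(O - E)²/E
   = (24 - 44.8)²/44.8 + (14 - 24.1)²/24.1 + (18 - 10.8)²/10.8 + (20 - 7.8)²/7.8 + (22 - 10.5)²/10.5
   = 9.657 + 4.233 + 4.800 + 19.082 + 12.595
   = 50.37
p-value < 0.0001

Since p-value < α = 0.1, we reject H₀.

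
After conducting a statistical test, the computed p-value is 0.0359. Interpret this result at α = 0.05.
Since p = 0.0359 < α = 0.05, reject H₀.
There is sufficient evidence to reject the null hypothesis; the result is statistically significant at the 0.05 level.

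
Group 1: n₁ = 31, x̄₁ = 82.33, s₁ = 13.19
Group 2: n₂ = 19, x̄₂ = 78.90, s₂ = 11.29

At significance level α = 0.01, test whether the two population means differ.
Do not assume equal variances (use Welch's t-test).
Welch's two-sample t-test:
H₀: μ₁ = μ₂
H₁: μ₁ ≠ μ₂
s₁²/n₁ = 13.19²/31 = 5.6121,  s₂²/n₂ = 11.29²/19 = 6.7086
SE = √(s₁²/n₁ + s₂²/n₂) = √(5.6121 + 6.7086) = 3.5101
df (Welch-Satterthwaite) = (s₁²/n₁ + s₂²/n₂)² / [(s₁²/n₁)²/(n₁-1) + (s₂²/n₂)²/(n₂-1)] ≈ 42.76
t = (x̄₁ - x̄₂) / SE = (82.33 - 78.90) / 3.5101 = 3.43 / 3.5101 = 0.977
p-value = 0.3340

Since p-value > α = 0.01, we fail to reject H₀.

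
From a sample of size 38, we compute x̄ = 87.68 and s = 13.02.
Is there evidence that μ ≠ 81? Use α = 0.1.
One-sample t-test:
H₀: μ = 81
H₁: μ ≠ 81
df = n - 1 = 37
t = (x̄ - μ₀) / (s/√n) = (87.68 - 81) / (13.02/√38) = 3.163
p-value = 0.0031

Since p-value < α = 0.1, we reject H₀.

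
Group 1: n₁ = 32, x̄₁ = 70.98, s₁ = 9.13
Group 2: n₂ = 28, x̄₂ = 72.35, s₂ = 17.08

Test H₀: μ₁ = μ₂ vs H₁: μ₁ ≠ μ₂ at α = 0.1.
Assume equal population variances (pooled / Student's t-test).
Student's two-sample t-test (equal variances):
H₀: μ₁ = μ₂
H₁: μ₁ ≠ μ₂
df = n₁ + n₂ - 2 = 58
Pooled variance s_p² = [(n₁-1)s₁² + (n₂-1)s₂²] / (n₁ + n₂ - 2) = [(31)(9.13²) + (27)(17.08²)] / 58 = 180.3565
SE = √(s_p²(1/n₁ + 1/n₂)) = √(180.3565 × (1/32 + 1/28)) = 3.4753
t = (x̄₁ - x̄₂) / SE = (70.98 - 72.35) / 3.4753 = -1.37 / 3.4753 = -0.394
p-value = 0.6949

Since p-value > α = 0.1, we fail to reject H₀.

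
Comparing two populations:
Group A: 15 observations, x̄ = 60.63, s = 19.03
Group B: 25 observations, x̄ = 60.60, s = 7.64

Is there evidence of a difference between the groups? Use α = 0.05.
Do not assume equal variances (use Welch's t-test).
Welch's two-sample t-test:
H₀: μ₁ = μ₂
H₁: μ₁ ≠ μ₂
s₁²/n₁ = 19.03²/15 = 24.1427,  s₂²/n₂ = 7.64²/25 = 2.3348
SE = √(s₁²/n₁ + s₂²/n₂) = √(24.1427 + 2.3348) = 5.1456
df (Welch-Satterthwaite) = (s₁²/n₁ + s₂²/n₂)² / [(s₁²/n₁)²/(n₁-1) + (s₂²/n₂)²/(n₂-1)] ≈ 16.75
t = (x̄₁ - x̄₂) / SE = (60.63 - 60.60) / 5.1456 = 0.03 / 5.1456 = 0.006
p-value = 0.9954

Since p-value > α = 0.05, we fail to reject H₀.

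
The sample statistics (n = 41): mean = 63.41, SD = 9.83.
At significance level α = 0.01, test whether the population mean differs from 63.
One-sample t-test:
H₀: μ = 63
H₁: μ ≠ 63
df = n - 1 = 40
t = (x̄ - μ₀) / (s/√n) = (63.41 - 63) / (9.83/√41) = 0.267
p-value = 0.7908

Since p-value > α = 0.01, we fail to reject H₀.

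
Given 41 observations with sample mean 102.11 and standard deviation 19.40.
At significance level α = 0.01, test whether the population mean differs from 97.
One-sample t-test:
H₀: μ = 97
H₁: μ ≠ 97
df = n - 1 = 40
t = (x̄ - μ₀) / (s/√n) = (102.11 - 97) / (19.40/√41) = 1.687
p-value = 0.0995

Since p-value > α = 0.01, we fail to reject H₀.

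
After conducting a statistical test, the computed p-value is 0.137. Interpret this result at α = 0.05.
Since p = 0.137 > α = 0.05, fail to reject H₀.
There is insufficient evidence to reject the null hypothesis; the result is not statistically significant at the 0.05 level.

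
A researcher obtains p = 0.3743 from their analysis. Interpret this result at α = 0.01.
Since p = 0.3743 > α = 0.01, fail to reject H₀.
There is insufficient evidence to reject the null hypothesis; the result is not statistically significant at the 0.01 level.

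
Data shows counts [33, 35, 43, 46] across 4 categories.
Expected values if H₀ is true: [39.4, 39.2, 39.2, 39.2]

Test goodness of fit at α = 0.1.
Chi-square goodness of fit test:
H₀: observed counts match expected distribution
H₁: observed counts differ from expected distribution
df = k - 1 = 3
χ² = Σ(O - E)²/E
   = (33 - 39.4)²/39.4 + (35 - 39.2)²/39.2 + (43 - 39.2)²/39.2 + (46 - 39.2)²/39.2
   = 1.040 + 0.450 + 0.368 + 1.180
   = 3.04
p-value = 0.3859

Since p-value > α = 0.1, we fail to reject H₀.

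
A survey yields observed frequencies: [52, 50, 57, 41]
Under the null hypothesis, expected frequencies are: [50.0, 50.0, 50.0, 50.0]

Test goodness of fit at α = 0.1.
Chi-square goodness of fit test:
H₀: observed counts match expected distribution
H₁: observed counts differ from expected distribution
df = k - 1 = 3
χ² = Σ(O - E)²/E
   = (52 - 50.0)²/50.0 + (50 - 50.0)²/50.0 + (57 - 50.0)²/50.0 + (41 - 50.0)²/50.0
   = 0.080 + 0.000 + 0.980 + 1.620
   = 2.68
p-value = 0.4436

Since p-value > α = 0.1, we fail to reject H₀.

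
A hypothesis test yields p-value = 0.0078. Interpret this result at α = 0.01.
Since p = 0.0078 < α = 0.01, reject H₀.
There is sufficient evidence to reject the null hypothesis; the result is statistically significant at the 0.01 level.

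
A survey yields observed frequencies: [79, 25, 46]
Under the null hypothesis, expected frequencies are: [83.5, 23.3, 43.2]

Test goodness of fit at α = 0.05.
Chi-square goodness of fit test:
H₀: observed counts match expected distribution
H₁: observed counts differ from expected distribution
df = k - 1 = 2
χ² = Σ(O - E)²/E
   = (79 - 83.5)²/83.5 + (25 - 23.3)²/23.3 + (46 - 43.2)²/43.2
   = 0.243 + 0.124 + 0.181
   = 0.55
p-value = 0.7603

Since p-value > α = 0.05, we fail to reject H₀.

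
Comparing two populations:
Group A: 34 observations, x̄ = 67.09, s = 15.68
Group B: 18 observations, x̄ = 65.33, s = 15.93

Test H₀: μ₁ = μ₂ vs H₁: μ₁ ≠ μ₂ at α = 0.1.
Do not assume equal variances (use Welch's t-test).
Welch's two-sample t-test:
H₀: μ₁ = μ₂
H₁: μ₁ ≠ μ₂
s₁²/n₁ = 15.68²/34 = 7.2312,  s₂²/n₂ = 15.93²/18 = 14.0980
SE = √(s₁²/n₁ + s₂²/n₂) = √(7.2312 + 14.0980) = 4.6184
df (Welch-Satterthwaite) = (s₁²/n₁ + s₂²/n₂)² / [(s₁²/n₁)²/(n₁-1) + (s₂²/n₂)²/(n₂-1)] ≈ 34.27
t = (x̄₁ - x̄₂) / SE = (67.09 - 65.33) / 4.6184 = 1.76 / 4.6184 = 0.381
p-value = 0.7055

Since p-value > α = 0.1, we fail to reject H₀.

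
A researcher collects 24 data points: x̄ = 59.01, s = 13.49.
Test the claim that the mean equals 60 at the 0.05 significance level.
One-sample t-test:
H₀: μ = 60
H₁: μ ≠ 60
df = n - 1 = 23
t = (x̄ - μ₀) / (s/√n) = (59.01 - 60) / (13.49/√24) = -0.360
p-value = 0.7225

Since p-value > α = 0.05, we fail to reject H₀.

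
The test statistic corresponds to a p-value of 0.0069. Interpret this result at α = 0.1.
Since p = 0.0069 < α = 0.1, reject H₀.
There is sufficient evidence to reject the null hypothesis; the result is statistically significant at the 0.1 level.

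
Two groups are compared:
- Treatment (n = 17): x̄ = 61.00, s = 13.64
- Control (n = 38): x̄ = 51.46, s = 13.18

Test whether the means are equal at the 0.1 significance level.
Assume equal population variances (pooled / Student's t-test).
Student's two-sample t-test (equal variances):
H₀: μ₁ = μ₂
H₁: μ₁ ≠ μ₂
df = n₁ + n₂ - 2 = 53
Pooled variance s_p² = [(n₁-1)s₁² + (n₂-1)s₂²] / (n₁ + n₂ - 2) = [(16)(13.64²) + (37)(13.18²)] / 53 = 177.4368
SE = √(s_p²(1/n₁ + 1/n₂)) = √(177.4368 × (1/17 + 1/38)) = 3.8868
t = (x̄₁ - x̄₂) / SE = (61.00 - 51.46) / 3.8868 = 9.54 / 3.8868 = 2.454
p-value = 0.0174

Since p-value < α = 0.1, we reject H₀.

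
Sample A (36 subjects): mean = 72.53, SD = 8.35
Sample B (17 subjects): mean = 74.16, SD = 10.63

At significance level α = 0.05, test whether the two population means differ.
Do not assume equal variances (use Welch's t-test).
Welch's two-sample t-test:
H₀: μ₁ = μ₂
H₁: μ₁ ≠ μ₂
s₁²/n₁ = 8.35²/36 = 1.9367,  s₂²/n₂ = 10.63²/17 = 6.6469
SE = √(s₁²/n₁ + s₂²/n₂) = √(1.9367 + 6.6469) = 2.9298
df (Welch-Satterthwaite) = (s₁²/n₁ + s₂²/n₂)² / [(s₁²/n₁)²/(n₁-1) + (s₂²/n₂)²/(n₂-1)] ≈ 25.69
t = (x̄₁ - x̄₂) / SE = (72.53 - 74.16) / 2.9298 = -1.63 / 2.9298 = -0.556
p-value = 0.5828

Since p-value > α = 0.05, we fail to reject H₀.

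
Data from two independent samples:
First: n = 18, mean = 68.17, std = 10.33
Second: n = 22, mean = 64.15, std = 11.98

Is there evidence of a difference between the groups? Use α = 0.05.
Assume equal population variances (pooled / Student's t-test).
Student's two-sample t-test (equal variances):
H₀: μ₁ = μ₂
H₁: μ₁ ≠ μ₂
df = n₁ + n₂ - 2 = 38
Pooled variance s_p² = [(n₁-1)s₁² + (n₂-1)s₂²] / (n₁ + n₂ - 2) = [(17)(10.33²) + (21)(11.98²)] / 38 = 127.0521
SE = √(s_p²(1/n₁ + 1/n₂)) = √(127.0521 × (1/18 + 1/22)) = 3.5824
t = (x̄₁ - x̄₂) / SE = (68.17 - 64.15) / 3.5824 = 4.02 / 3.5824 = 1.122
p-value = 0.2688

Since p-value > α = 0.05, we fail to reject H₀.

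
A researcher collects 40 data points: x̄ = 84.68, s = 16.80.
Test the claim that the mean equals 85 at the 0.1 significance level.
One-sample t-test:
H₀: μ = 85
H₁: μ ≠ 85
df = n - 1 = 39
t = (x̄ - μ₀) / (s/√n) = (84.68 - 85) / (16.80/√40) = -0.120
p-value = 0.9047

Since p-value > α = 0.1, we fail to reject H₀.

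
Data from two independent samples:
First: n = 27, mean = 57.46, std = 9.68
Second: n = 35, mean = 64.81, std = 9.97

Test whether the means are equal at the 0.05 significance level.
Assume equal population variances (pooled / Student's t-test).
Student's two-sample t-test (equal variances):
H₀: μ₁ = μ₂
H₁: μ₁ ≠ μ₂
df = n₁ + n₂ - 2 = 60
Pooled variance s_p² = [(n₁-1)s₁² + (n₂-1)s₂²] / (n₁ + n₂ - 2) = [(26)(9.68²) + (34)(9.97²)] / 60 = 96.9316
SE = √(s_p²(1/n₁ + 1/n₂)) = √(96.9316 × (1/27 + 1/35)) = 2.5218
t = (x̄₁ - x̄₂) / SE = (57.46 - 64.81) / 2.5218 = -7.35 / 2.5218 = -2.915
p-value = 0.0050

Since p-value < α = 0.05, we reject H₀.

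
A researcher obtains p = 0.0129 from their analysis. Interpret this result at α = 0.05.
Since p = 0.0129 < α = 0.05, reject H₀.
There is sufficient evidence to reject the null hypothesis; the result is statistically significant at the 0.05 level.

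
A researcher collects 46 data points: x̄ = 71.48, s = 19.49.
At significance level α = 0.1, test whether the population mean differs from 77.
One-sample t-test:
H₀: μ = 77
H₁: μ ≠ 77
df = n - 1 = 45
t = (x̄ - μ₀) / (s/√n) = (71.48 - 77) / (19.49/√46) = -1.921
p-value = 0.0611

Since p-value < α = 0.1, we reject H₀.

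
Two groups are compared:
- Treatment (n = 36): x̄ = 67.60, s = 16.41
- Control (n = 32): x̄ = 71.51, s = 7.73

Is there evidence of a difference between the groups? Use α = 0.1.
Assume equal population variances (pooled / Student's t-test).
Student's two-sample t-test (equal variances):
H₀: μ₁ = μ₂
H₁: μ₁ ≠ μ₂
df = n₁ + n₂ - 2 = 66
Pooled variance s_p² = [(n₁-1)s₁² + (n₂-1)s₂²] / (n₁ + n₂ - 2) = [(35)(16.41²) + (31)(7.73²)] / 66 = 170.8701
SE = √(s_p²(1/n₁ + 1/n₂)) = √(170.8701 × (1/36 + 1/32)) = 3.1759
t = (x̄₁ - x̄₂) / SE = (67.60 - 71.51) / 3.1759 = -3.91 / 3.1759 = -1.231
p-value = 0.2226

Since p-value > α = 0.1, we fail to reject H₀.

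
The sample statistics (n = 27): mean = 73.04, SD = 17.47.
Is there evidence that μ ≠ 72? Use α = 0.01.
One-sample t-test:
H₀: μ = 72
H₁: μ ≠ 72
df = n - 1 = 26
t = (x̄ - μ₀) / (s/√n) = (73.04 - 72) / (17.47/√27) = 0.309
p-value = 0.7595

Since p-value > α = 0.01, we fail to reject H₀.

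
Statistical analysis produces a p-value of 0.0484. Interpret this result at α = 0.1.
Since p = 0.0484 < α = 0.1, reject H₀.
There is sufficient evidence to reject the null hypothesis; the result is statistically significant at the 0.1 level.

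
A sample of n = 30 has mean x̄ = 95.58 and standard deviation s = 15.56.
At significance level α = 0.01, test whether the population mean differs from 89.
One-sample t-test:
H₀: μ = 89
H₁: μ ≠ 89
df = n - 1 = 29
t = (x̄ - μ₀) / (s/√n) = (95.58 - 89) / (15.56/√30) = 2.316
p-value = 0.0278

Since p-value > α = 0.01, we fail to reject H₀.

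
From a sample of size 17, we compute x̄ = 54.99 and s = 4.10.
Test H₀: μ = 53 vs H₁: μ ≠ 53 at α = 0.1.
One-sample t-test:
H₀: μ = 53
H₁: μ ≠ 53
df = n - 1 = 16
t = (x̄ - μ₀) / (s/√n) = (54.99 - 53) / (4.10/√17) = 2.001
p-value = 0.0626

Since p-value < α = 0.1, we reject H₀.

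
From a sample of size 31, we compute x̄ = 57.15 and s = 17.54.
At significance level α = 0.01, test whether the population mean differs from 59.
One-sample t-test:
H₀: μ = 59
H₁: μ ≠ 59
df = n - 1 = 30
t = (x̄ - μ₀) / (s/√n) = (57.15 - 59) / (17.54/√31) = -0.587
p-value = 0.5614

Since p-value > α = 0.01, we fail to reject H₀.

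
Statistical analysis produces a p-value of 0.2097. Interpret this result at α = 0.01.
Since p = 0.2097 > α = 0.01, fail to reject H₀.
There is insufficient evidence to reject the null hypothesis; the result is not statistically significant at the 0.01 level.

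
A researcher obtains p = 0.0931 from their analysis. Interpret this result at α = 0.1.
Since p = 0.0931 < α = 0.1, reject H₀.
There is sufficient evidence to reject the null hypothesis; the result is statistically significant at the 0.1 level.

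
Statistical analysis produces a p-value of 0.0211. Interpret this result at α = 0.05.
Since p = 0.0211 < α = 0.05, reject H₀.
There is sufficient evidence to reject the null hypothesis; the result is statistically significant at the 0.05 level.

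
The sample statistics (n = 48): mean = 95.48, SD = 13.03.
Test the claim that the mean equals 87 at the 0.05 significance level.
One-sample t-test:
H₀: μ = 87
H₁: μ ≠ 87
df = n - 1 = 47
t = (x̄ - μ₀) / (s/√n) = (95.48 - 87) / (13.03/√48) = 4.509
p-value < 0.0001

Since p-value < α = 0.05, we reject H₀.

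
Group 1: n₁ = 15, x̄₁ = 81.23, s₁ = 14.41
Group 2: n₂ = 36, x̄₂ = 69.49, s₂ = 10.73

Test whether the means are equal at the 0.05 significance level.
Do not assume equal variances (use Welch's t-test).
Welch's two-sample t-test:
H₀: μ₁ = μ₂
H₁: μ₁ ≠ μ₂
s₁²/n₁ = 14.41²/15 = 13.8432,  s₂²/n₂ = 10.73²/36 = 3.1981
SE = √(s₁²/n₁ + s₂²/n₂) = √(13.8432 + 3.1981) = 4.1281
df (Welch-Satterthwaite) = (s₁²/n₁ + s₂²/n₂)² / [(s₁²/n₁)²/(n₁-1) + (s₂²/n₂)²/(n₂-1)] ≈ 20.77
t = (x̄₁ - x̄₂) / SE = (81.23 - 69.49) / 4.1281 = 11.74 / 4.1281 = 2.844
p-value = 0.0098

Since p-value < α = 0.05, we reject H₀.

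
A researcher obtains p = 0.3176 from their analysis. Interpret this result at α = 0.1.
Since p = 0.3176 > α = 0.1, fail to reject H₀.
There is insufficient evidence to reject the null hypothesis; the result is not statistically significant at the 0.1 level.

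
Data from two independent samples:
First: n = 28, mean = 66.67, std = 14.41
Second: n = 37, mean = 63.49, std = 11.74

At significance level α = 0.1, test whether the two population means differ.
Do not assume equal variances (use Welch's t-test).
Welch's two-sample t-test:
H₀: μ₁ = μ₂
H₁: μ₁ ≠ μ₂
s₁²/n₁ = 14.41²/28 = 7.4160,  s₂²/n₂ = 11.74²/37 = 3.7251
SE = √(s₁²/n₁ + s₂²/n₂) = √(7.4160 + 3.7251) = 3.3378
df (Welch-Satterthwaite) = (s₁²/n₁ + s₂²/n₂)² / [(s₁²/n₁)²/(n₁-1) + (s₂²/n₂)²/(n₂-1)] ≈ 51.24
t = (x̄₁ - x̄₂) / SE = (66.67 - 63.49) / 3.3378 = 3.18 / 3.3378 = 0.953
p-value = 0.3452

Since p-value > α = 0.1, we fail to reject H₀.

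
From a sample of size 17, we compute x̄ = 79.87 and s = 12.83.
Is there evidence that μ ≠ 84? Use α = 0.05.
One-sample t-test:
H₀: μ = 84
H₁: μ ≠ 84
df = n - 1 = 16
t = (x̄ - μ₀) / (s/√n) = (79.87 - 84) / (12.83/√17) = -1.327
p-value = 0.2031

Since p-value > α = 0.05, we fail to reject H₀.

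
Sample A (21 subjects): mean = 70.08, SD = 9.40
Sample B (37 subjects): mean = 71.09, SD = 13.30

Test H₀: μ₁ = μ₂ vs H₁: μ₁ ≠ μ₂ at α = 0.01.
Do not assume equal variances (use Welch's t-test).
Welch's two-sample t-test:
H₀: μ₁ = μ₂
H₁: μ₁ ≠ μ₂
s₁²/n₁ = 9.40²/21 = 4.2076,  s₂²/n₂ = 13.30²/37 = 4.7808
SE = √(s₁²/n₁ + s₂²/n₂) = √(4.2076 + 4.7808) = 2.9981
df (Welch-Satterthwaite) = (s₁²/n₁ + s₂²/n₂)² / [(s₁²/n₁)²/(n₁-1) + (s₂²/n₂)²/(n₂-1)] ≈ 53.15
t = (x̄₁ - x̄₂) / SE = (70.08 - 71.09) / 2.9981 = -1.01 / 2.9981 = -0.337
p-value = 0.7375

Since p-value > α = 0.01, we fail to reject H₀.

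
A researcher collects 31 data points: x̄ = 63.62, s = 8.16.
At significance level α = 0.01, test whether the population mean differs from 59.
One-sample t-test:
H₀: μ = 59
H₁: μ ≠ 59
df = n - 1 = 30
t = (x̄ - μ₀) / (s/√n) = (63.62 - 59) / (8.16/√31) = 3.152
p-value = 0.0037

Since p-value < α = 0.01, we reject H₀.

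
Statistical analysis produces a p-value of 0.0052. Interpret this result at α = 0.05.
Since p = 0.0052 < α = 0.05, reject H₀.
There is sufficient evidence to reject the null hypothesis; the result is statistically significant at the 0.05 level.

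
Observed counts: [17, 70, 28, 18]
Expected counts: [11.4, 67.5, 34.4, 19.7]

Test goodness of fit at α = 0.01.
Chi-square goodness of fit test:
H₀: observed counts match expected distribution
H₁: observed counts differ from expected distribution
df = k - 1 = 3
χ² = Σ(O - E)²/E
   = (17 - 11.4)²/11.4 + (70 - 67.5)²/67.5 + (28 - 34.4)²/34.4 + (18 - 19.7)²/19.7
   = 2.751 + 0.093 + 1.191 + 0.147
   = 4.18
p-value = 0.2426

Since p-value > α = 0.01, we fail to reject H₀.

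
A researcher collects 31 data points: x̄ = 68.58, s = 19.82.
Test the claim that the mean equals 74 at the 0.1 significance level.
One-sample t-test:
H₀: μ = 74
H₁: μ ≠ 74
df = n - 1 = 30
t = (x̄ - μ₀) / (s/√n) = (68.58 - 74) / (19.82/√31) = -1.523
p-value = 0.1383

Since p-value > α = 0.1, we fail to reject H₀.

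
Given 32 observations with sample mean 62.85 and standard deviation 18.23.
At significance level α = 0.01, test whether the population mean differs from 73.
One-sample t-test:
H₀: μ = 73
H₁: μ ≠ 73
df = n - 1 = 31
t = (x̄ - μ₀) / (s/√n) = (62.85 - 73) / (18.23/√32) = -3.150
p-value = 0.0036

Since p-value < α = 0.01, we reject H₀.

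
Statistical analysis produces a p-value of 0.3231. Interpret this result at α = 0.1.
Since p = 0.3231 > α = 0.1, fail to reject H₀.
There is insufficient evidence to reject the null hypothesis; the result is not statistically significant at the 0.1 level.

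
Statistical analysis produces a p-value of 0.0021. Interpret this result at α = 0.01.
Since p = 0.0021 < α = 0.01, reject H₀.
There is sufficient evidence to reject the null hypothesis; the result is statistically significant at the 0.01 level.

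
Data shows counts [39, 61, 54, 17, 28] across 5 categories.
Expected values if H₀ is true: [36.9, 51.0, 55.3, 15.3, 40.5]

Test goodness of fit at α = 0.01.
Chi-square goodness of fit test:
H₀: observed counts match expected distribution
H₁: observed counts differ from expected distribution
df = k - 1 = 4
χ² = Σ(O - E)²/E
   = (39 - 36.9)²/36.9 + (61 - 51.0)²/51.0 + (54 - 55.3)²/55.3 + (17 - 15.3)²/15.3 + (28 - 40.5)²/40.5
   = 0.120 + 1.961 + 0.031 + 0.189 + 3.858
   = 6.16
p-value = 0.1877

Since p-value > α = 0.01, we fail to reject H₀.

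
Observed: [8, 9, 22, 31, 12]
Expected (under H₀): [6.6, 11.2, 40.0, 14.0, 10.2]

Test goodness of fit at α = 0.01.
Chi-square goodness of fit test:
H₀: observed counts match expected distribution
H₁: observed counts differ from expected distribution
df = k - 1 = 4
χ² = Σ(O - E)²/E
   = (8 - 6.6)²/6.6 + (9 - 11.2)²/11.2 + (22 - 40.0)²/40.0 + (31 - 14.0)²/14.0 + (12 - 10.2)²/10.2
   = 0.297 + 0.432 + 8.100 + 20.643 + 0.318
   = 29.79
p-value < 0.0001

Since p-value < α = 0.01, we reject H₀.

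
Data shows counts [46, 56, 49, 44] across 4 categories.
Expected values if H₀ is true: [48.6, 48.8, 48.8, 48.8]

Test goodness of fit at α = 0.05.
Chi-square goodness of fit test:
H₀: observed counts match expected distribution
H₁: observed counts differ from expected distribution
df = k - 1 = 3
χ² = Σ(O - E)²/E
   = (46 - 48.6)²/48.6 + (56 - 48.8)²/48.8 + (49 - 48.8)²/48.8 + (44 - 48.8)²/48.8
   = 0.139 + 1.062 + 0.001 + 0.472
   = 1.67
p-value = 0.6427

Since p-value > α = 0.05, we fail to reject H₀.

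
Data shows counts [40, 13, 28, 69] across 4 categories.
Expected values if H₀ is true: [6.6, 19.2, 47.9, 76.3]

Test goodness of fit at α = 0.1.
Chi-square goodness of fit test:
H₀: observed counts match expected distribution
H₁: observed counts differ from expected distribution
df = k - 1 = 3
χ² = Σ(O - E)²/E
   = (40 - 6.6)²/6.6 + (13 - 19.2)²/19.2 + (28 - 47.9)²/47.9 + (69 - 76.3)²/76.3
   = 169.024 + 2.002 + 8.267 + 0.698
   = 179.99
p-value < 0.0001

Since p-value < α = 0.1, we reject H₀.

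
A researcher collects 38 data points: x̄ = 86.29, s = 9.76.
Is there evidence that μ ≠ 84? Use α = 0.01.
One-sample t-test:
H₀: μ = 84
H₁: μ ≠ 84
df = n - 1 = 37
t = (x̄ - μ₀) / (s/√n) = (86.29 - 84) / (9.76/√38) = 1.446
p-value = 0.1565

Since p-value > α = 0.01, we fail to reject H₀.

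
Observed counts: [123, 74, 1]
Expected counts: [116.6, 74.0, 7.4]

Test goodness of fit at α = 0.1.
Chi-square goodness of fit test:
H₀: observed counts match expected distribution
H₁: observed counts differ from expected distribution
df = k - 1 = 2
χ² = Σ(O - E)²/E
   = (123 - 116.6)²/116.6 + (74 - 74.0)²/74.0 + (1 - 7.4)²/7.4
   = 0.351 + 0.000 + 5.535
   = 5.89
p-value = 0.0527

Since p-value < α = 0.1, we reject H₀.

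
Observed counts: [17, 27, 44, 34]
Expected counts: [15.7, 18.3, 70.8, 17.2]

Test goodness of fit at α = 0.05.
Chi-square goodness of fit test:
H₀: observed counts match expected distribution
H₁: observed counts differ from expected distribution
df = k - 1 = 3
χ² = Σ(O - E)²/E
   = (17 - 15.7)²/15.7 + (27 - 18.3)²/18.3 + (44 - 70.8)²/70.8 + (34 - 17.2)²/17.2
   = 0.108 + 4.136 + 10.145 + 16.409
   = 30.80
p-value < 0.0001

Since p-value < α = 0.05, we reject H₀.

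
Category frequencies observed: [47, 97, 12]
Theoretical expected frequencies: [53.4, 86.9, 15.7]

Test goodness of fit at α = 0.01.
Chi-square goodness of fit test:
H₀: observed counts match expected distribution
H₁: observed counts differ from expected distribution
df = k - 1 = 2
χ² = Σ(O - E)²/E
   = (47 - 53.4)²/53.4 + (97 - 86.9)²/86.9 + (12 - 15.7)²/15.7
   = 0.767 + 1.174 + 0.872
   = 2.81
p-value = 0.2450

Since p-value > α = 0.01, we fail to reject H₀.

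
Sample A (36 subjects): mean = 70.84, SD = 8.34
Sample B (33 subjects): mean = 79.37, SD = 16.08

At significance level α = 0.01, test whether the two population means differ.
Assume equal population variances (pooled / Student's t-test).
Student's two-sample t-test (equal variances):
H₀: μ₁ = μ₂
H₁: μ₁ ≠ μ₂
df = n₁ + n₂ - 2 = 67
Pooled variance s_p² = [(n₁-1)s₁² + (n₂-1)s₂²] / (n₁ + n₂ - 2) = [(35)(8.34²) + (32)(16.08²)] / 67 = 159.8294
SE = √(s_p²(1/n₁ + 1/n₂)) = √(159.8294 × (1/36 + 1/33)) = 3.0468
t = (x̄₁ - x̄₂) / SE = (70.84 - 79.37) / 3.0468 = -8.53 / 3.0468 = -2.800
p-value = 0.0067

Since p-value < α = 0.01, we reject H₀.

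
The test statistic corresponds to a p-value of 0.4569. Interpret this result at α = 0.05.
Since p = 0.4569 > α = 0.05, fail to reject H₀.
There is insufficient evidence to reject the null hypothesis; the result is not statistically significant at the 0.05 level.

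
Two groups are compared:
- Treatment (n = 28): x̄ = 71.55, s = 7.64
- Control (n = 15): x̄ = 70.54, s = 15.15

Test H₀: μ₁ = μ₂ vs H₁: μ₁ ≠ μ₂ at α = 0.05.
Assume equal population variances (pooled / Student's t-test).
Student's two-sample t-test (equal variances):
H₀: μ₁ = μ₂
H₁: μ₁ ≠ μ₂
df = n₁ + n₂ - 2 = 41
Pooled variance s_p² = [(n₁-1)s₁² + (n₂-1)s₂²] / (n₁ + n₂ - 2) = [(27)(7.64²) + (14)(15.15²)] / 41 = 116.8121
SE = √(s_p²(1/n₁ + 1/n₂)) = √(116.8121 × (1/28 + 1/15)) = 3.4582
t = (x̄₁ - x̄₂) / SE = (71.55 - 70.54) / 3.4582 = 1.01 / 3.4582 = 0.292
p-value = 0.7717

Since p-value > α = 0.05, we fail to reject H₀.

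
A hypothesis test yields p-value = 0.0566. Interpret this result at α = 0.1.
Since p = 0.0566 < α = 0.1, reject H₀.
There is sufficient evidence to reject the null hypothesis; the result is statistically significant at the 0.1 level.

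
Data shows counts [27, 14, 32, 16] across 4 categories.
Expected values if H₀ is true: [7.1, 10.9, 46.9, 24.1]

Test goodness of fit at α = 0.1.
Chi-square goodness of fit test:
H₀: observed counts match expected distribution
H₁: observed counts differ from expected distribution
df = k - 1 = 3
χ² = Σ(O - E)²/E
   = (27 - 7.1)²/7.1 + (14 - 10.9)²/10.9 + (32 - 46.9)²/46.9 + (16 - 24.1)²/24.1
   = 55.776 + 0.882 + 4.734 + 2.722
   = 64.11
p-value < 0.0001

Since p-value < α = 0.1, we reject H₀.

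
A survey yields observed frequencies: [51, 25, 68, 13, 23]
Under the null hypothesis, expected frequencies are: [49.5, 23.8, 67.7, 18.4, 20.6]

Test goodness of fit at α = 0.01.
Chi-square goodness of fit test:
H₀: observed counts match expected distribution
H₁: observed counts differ from expected distribution
df = k - 1 = 4
χ² = Σ(O - E)²/E
   = (51 - 49.5)²/49.5 + (25 - 23.8)²/23.8 + (68 - 67.7)²/67.7 + (13 - 18.4)²/18.4 + (23 - 20.6)²/20.6
   = 0.045 + 0.061 + 0.001 + 1.585 + 0.280
   = 1.97
p-value = 0.7410

Since p-value > α = 0.01, we fail to reject H₀.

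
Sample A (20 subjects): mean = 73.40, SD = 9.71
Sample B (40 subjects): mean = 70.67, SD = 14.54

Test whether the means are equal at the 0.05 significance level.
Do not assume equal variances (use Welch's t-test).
Welch's two-sample t-test:
H₀: μ₁ = μ₂
H₁: μ₁ ≠ μ₂
s₁²/n₁ = 9.71²/20 = 4.7142,  s₂²/n₂ = 14.54²/40 = 5.2853
SE = √(s₁²/n₁ + s₂²/n₂) = √(4.7142 + 5.2853) = 3.1622
df (Welch-Satterthwaite) = (s₁²/n₁ + s₂²/n₂)² / [(s₁²/n₁)²/(n₁-1) + (s₂²/n₂)²/(n₂-1)] ≈ 53.02
t = (x̄₁ - x̄₂) / SE = (73.40 - 70.67) / 3.1622 = 2.73 / 3.1622 = 0.863
p-value = 0.3918

Since p-value > α = 0.05, we fail to reject H₀.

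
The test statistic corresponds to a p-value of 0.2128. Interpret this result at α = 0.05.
Since p = 0.2128 > α = 0.05, fail to reject H₀.
There is insufficient evidence to reject the null hypothesis; the result is not statistically significant at the 0.05 level.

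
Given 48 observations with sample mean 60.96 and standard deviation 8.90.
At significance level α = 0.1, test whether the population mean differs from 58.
One-sample t-test:
H₀: μ = 58
H₁: μ ≠ 58
df = n - 1 = 47
t = (x̄ - μ₀) / (s/√n) = (60.96 - 58) / (8.90/√48) = 2.304
p-value = 0.0257

Since p-value < α = 0.1, we reject H₀.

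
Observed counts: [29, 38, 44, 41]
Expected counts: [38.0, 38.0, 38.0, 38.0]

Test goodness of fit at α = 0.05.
Chi-square goodness of fit test:
H₀: observed counts match expected distribution
H₁: observed counts differ from expected distribution
df = k - 1 = 3
χ² = Σ(O - E)²/E
   = (29 - 38.0)²/38.0 + (38 - 38.0)²/38.0 + (44 - 38.0)²/38.0 + (41 - 38.0)²/38.0
   = 2.132 + 0.000 + 0.947 + 0.237
   = 3.32
p-value = 0.3455

Since p-value > α = 0.05, we fail to reject H₀.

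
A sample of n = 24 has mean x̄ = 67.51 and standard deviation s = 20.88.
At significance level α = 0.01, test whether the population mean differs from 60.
One-sample t-test:
H₀: μ = 60
H₁: μ ≠ 60
df = n - 1 = 23
t = (x̄ - μ₀) / (s/√n) = (67.51 - 60) / (20.88/√24) = 1.762
p-value = 0.0914

Since p-value > α = 0.01, we fail to reject H₀.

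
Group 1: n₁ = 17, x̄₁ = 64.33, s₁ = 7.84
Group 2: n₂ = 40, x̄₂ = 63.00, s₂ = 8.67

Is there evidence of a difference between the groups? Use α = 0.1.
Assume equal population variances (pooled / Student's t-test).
Student's two-sample t-test (equal variances):
H₀: μ₁ = μ₂
H₁: μ₁ ≠ μ₂
df = n₁ + n₂ - 2 = 55
Pooled variance s_p² = [(n₁-1)s₁² + (n₂-1)s₂²] / (n₁ + n₂ - 2) = [(16)(7.84²) + (39)(8.67²)] / 55 = 71.1825
SE = √(s_p²(1/n₁ + 1/n₂)) = √(71.1825 × (1/17 + 1/40)) = 2.4427
t = (x̄₁ - x̄₂) / SE = (64.33 - 63.00) / 2.4427 = 1.33 / 2.4427 = 0.544
p-value = 0.5883

Since p-value > α = 0.1, we fail to reject H₀.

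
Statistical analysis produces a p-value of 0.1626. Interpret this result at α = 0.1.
Since p = 0.1626 > α = 0.1, fail to reject H₀.
There is insufficient evidence to reject the null hypothesis; the result is not statistically significant at the 0.1 level.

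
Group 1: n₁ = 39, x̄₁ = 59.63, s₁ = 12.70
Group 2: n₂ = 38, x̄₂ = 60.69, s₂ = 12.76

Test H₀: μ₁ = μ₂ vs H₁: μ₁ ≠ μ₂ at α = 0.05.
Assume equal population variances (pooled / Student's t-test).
Student's two-sample t-test (equal variances):
H₀: μ₁ = μ₂
H₁: μ₁ ≠ μ₂
df = n₁ + n₂ - 2 = 75
Pooled variance s_p² = [(n₁-1)s₁² + (n₂-1)s₂²] / (n₁ + n₂ - 2) = [(38)(12.70²) + (37)(12.76²)] / 75 = 162.0436
SE = √(s_p²(1/n₁ + 1/n₂)) = √(162.0436 × (1/39 + 1/38)) = 2.9016
t = (x̄₁ - x̄₂) / SE = (59.63 - 60.69) / 2.9016 = -1.06 / 2.9016 = -0.365
p-value = 0.7159

Since p-value > α = 0.05, we fail to reject H₀.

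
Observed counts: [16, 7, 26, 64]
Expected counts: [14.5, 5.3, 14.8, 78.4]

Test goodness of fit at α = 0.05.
Chi-square goodness of fit test:
H₀: observed counts match expected distribution
H₁: observed counts differ from expected distribution
df = k - 1 = 3
χ² = Σ(O - E)²/E
   = (16 - 14.5)²/14.5 + (7 - 5.3)²/5.3 + (26 - 14.8)²/14.8 + (64 - 78.4)²/78.4
   = 0.155 + 0.545 + 8.476 + 2.645
   = 11.82
p-value = 0.0080

Since p-value < α = 0.05, we reject H₀.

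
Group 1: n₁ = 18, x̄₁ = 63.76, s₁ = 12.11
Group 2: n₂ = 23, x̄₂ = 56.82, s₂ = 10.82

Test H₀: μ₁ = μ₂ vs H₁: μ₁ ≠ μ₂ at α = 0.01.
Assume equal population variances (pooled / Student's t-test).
Student's two-sample t-test (equal variances):
H₀: μ₁ = μ₂
H₁: μ₁ ≠ μ₂
df = n₁ + n₂ - 2 = 39
Pooled variance s_p² = [(n₁-1)s₁² + (n₂-1)s₂²] / (n₁ + n₂ - 2) = [(17)(12.11²) + (22)(10.82²)] / 39 = 129.9661
SE = √(s_p²(1/n₁ + 1/n₂)) = √(129.9661 × (1/18 + 1/23)) = 3.5876
t = (x̄₁ - x̄₂) / SE = (63.76 - 56.82) / 3.5876 = 6.94 / 3.5876 = 1.934
p-value = 0.0603

Since p-value > α = 0.01, we fail to reject H₀.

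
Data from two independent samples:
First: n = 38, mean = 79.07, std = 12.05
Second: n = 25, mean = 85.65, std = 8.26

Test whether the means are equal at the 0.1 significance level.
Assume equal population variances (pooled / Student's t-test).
Student's two-sample t-test (equal variances):
H₀: μ₁ = μ₂
H₁: μ₁ ≠ μ₂
df = n₁ + n₂ - 2 = 61
Pooled variance s_p² = [(n₁-1)s₁² + (n₂-1)s₂²] / (n₁ + n₂ - 2) = [(37)(12.05²) + (24)(8.26²)] / 61 = 114.9173
SE = √(s_p²(1/n₁ + 1/n₂)) = √(114.9173 × (1/38 + 1/25)) = 2.7606
t = (x̄₁ - x̄₂) / SE = (79.07 - 85.65) / 2.7606 = -6.58 / 2.7606 = -2.384
p-value = 0.0203

Since p-value < α = 0.1, we reject H₀.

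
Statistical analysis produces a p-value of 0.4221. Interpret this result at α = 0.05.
Since p = 0.4221 > α = 0.05, fail to reject H₀.
There is insufficient evidence to reject the null hypothesis; the result is not statistically significant at the 0.05 level.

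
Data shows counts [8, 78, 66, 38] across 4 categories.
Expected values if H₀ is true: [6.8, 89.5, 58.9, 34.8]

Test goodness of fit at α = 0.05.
Chi-square goodness of fit test:
H₀: observed counts match expected distribution
H₁: observed counts differ from expected distribution
df = k - 1 = 3
χ² = Σ(O - E)²/E
   = (8 - 6.8)²/6.8 + (78 - 89.5)²/89.5 + (66 - 58.9)²/58.9 + (38 - 34.8)²/34.8
   = 0.212 + 1.478 + 0.856 + 0.294
   = 2.84
p-value = 0.4170

Since p-value > α = 0.05, we fail to reject H₀.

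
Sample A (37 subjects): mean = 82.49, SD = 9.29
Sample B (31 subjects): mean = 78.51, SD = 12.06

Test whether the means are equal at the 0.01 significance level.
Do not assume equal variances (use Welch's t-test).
Welch's two-sample t-test:
H₀: μ₁ = μ₂
H₁: μ₁ ≠ μ₂
s₁²/n₁ = 9.29²/37 = 2.3325,  s₂²/n₂ = 12.06²/31 = 4.6917
SE = √(s₁²/n₁ + s₂²/n₂) = √(2.3325 + 4.6917) = 2.6503
df (Welch-Satterthwaite) = (s₁²/n₁ + s₂²/n₂)² / [(s₁²/n₁)²/(n₁-1) + (s₂²/n₂)²/(n₂-1)] ≈ 55.76
t = (x̄₁ - x̄₂) / SE = (82.49 - 78.51) / 2.6503 = 3.98 / 2.6503 = 1.502
p-value = 0.1388

Since p-value > α = 0.01, we fail to reject H₀.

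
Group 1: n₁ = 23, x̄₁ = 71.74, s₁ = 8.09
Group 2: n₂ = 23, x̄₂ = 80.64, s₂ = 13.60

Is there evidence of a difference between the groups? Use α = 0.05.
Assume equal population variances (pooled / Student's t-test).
Student's two-sample t-test (equal variances):
H₀: μ₁ = μ₂
H₁: μ₁ ≠ μ₂
df = n₁ + n₂ - 2 = 44
Pooled variance s_p² = [(n₁-1)s₁² + (n₂-1)s₂²] / (n₁ + n₂ - 2) = [(22)(8.09²) + (22)(13.60²)] / 44 = 125.2040
SE = √(s_p²(1/n₁ + 1/n₂)) = √(125.2040 × (1/23 + 1/23)) = 3.2996
t = (x̄₁ - x̄₂) / SE = (71.74 - 80.64) / 3.2996 = -8.90 / 3.2996 = -2.697
p-value = 0.0099

Since p-value < α = 0.05, we reject H₀.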